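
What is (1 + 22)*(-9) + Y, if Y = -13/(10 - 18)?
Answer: -1643/8 ≈ -205.38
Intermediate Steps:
Y = 13/8 (Y = -13/(-8) = -13*(-⅛) = 13/8 ≈ 1.6250)
(1 + 22)*(-9) + Y = (1 + 22)*(-9) + 13/8 = 23*(-9) + 13/8 = -207 + 13/8 = -1643/8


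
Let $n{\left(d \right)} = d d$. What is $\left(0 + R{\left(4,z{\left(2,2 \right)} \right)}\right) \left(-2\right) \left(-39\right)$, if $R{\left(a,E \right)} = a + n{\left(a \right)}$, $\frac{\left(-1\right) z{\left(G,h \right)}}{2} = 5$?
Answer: $1560$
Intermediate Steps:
$z{\left(G,h \right)} = -10$ ($z{\left(G,h \right)} = \left(-2\right) 5 = -10$)
$n{\left(d \right)} = d^{2}$
$R{\left(a,E \right)} = a + a^{2}$
$\left(0 + R{\left(4,z{\left(2,2 \right)} \right)}\right) \left(-2\right) \left(-39\right) = \left(0 + 4 \left(1 + 4\right)\right) \left(-2\right) \left(-39\right) = \left(0 + 4 \cdot 5\right) \left(-2\right) \left(-39\right) = \left(0 + 20\right) \left(-2\right) \left(-39\right) = 20 \left(-2\right) \left(-39\right) = \left(-40\right) \left(-39\right) = 1560$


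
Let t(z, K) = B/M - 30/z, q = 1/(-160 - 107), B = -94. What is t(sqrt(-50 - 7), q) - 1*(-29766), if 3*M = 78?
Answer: 386911/13 + 10*I*sqrt(57)/19 ≈ 29762.0 + 3.9736*I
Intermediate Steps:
M = 26 (M = (1/3)*78 = 26)
q = -1/267 (q = 1/(-267) = -1/267 ≈ -0.0037453)
t(z, K) = -47/13 - 30/z (t(z, K) = -94/26 - 30/z = -94*1/26 - 30/z = -47/13 - 30/z)
t(sqrt(-50 - 7), q) - 1*(-29766) = (-47/13 - 30/sqrt(-50 - 7)) - 1*(-29766) = (-47/13 - 30*(-I*sqrt(57)/57)) + 29766 = (-47/13 - (-10)*I*sqrt(57)/19) + 29766 = (-47/13 + 10*I*sqrt(57)/19) + 29766 = 386911/13 + 10*I*sqrt(57)/19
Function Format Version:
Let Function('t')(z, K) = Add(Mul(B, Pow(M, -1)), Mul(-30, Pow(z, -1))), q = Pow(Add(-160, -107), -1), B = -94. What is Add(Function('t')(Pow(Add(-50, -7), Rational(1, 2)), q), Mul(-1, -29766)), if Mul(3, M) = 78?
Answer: Add(Rational(386911, 13), Mul(Rational(10, 19), I, Pow(57, Rational(1, 2)))) ≈ Add(29762., Mul(3.9736, I))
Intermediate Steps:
M = 26 (M = Mul(Rational(1, 3), 78) = 26)
q = Rational(-1, 267) (q = Pow(-267, -1) = Rational(-1, 267) ≈ -0.0037453)
Function('t')(z, K) = Add(Rational(-47, 13), Mul(-30, Pow(z, -1))) (Function('t')(z, K) = Add(Mul(-94, Pow(26, -1)), Mul(-30, Pow(z, -1))) = Add(Mul(-94, Rational(1, 26)), Mul(-30, Pow(z, -1))) = Add(Rational(-47, 13), Mul(-30, Pow(z, -1))))
Add(Function('t')(Pow(Add(-50, -7), Rational(1, 2)), q), Mul(-1, -29766)) = Add(Add(Rational(-47, 13), Mul(-30, Pow(Pow(Add(-50, -7), Rational(1, 2)), -1))), Mul(-1, -29766)) = Add(Add(Rational(-47, 13), Mul(-30, Pow(Pow(-57, Rational(1, 2)), -1))), 29766) = Add(Add(Rational(-47, 13), Mul(-30, Pow(Mul(I, Pow(57, Rational(1, 2))), -1))), 29766) = Add(Add(Rational(-47, 13), Mul(-30, Mul(Rational(-1, 57), I, Pow(57, Rational(1, 2))))), 29766) = Add(Add(Rational(-47, 13), Mul(Rational(10, 19), I, Pow(57, Rational(1, 2)))), 29766) = Add(Rational(386911, 13), Mul(Rational(10, 19), I, Pow(57, Rational(1, 2))))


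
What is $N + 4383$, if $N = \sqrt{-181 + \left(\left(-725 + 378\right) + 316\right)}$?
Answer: $4383 + 2 i \sqrt{53} \approx 4383.0 + 14.56 i$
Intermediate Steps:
$N = 2 i \sqrt{53}$ ($N = \sqrt{-181 + \left(-347 + 316\right)} = \sqrt{-181 - 31} = \sqrt{-212} = 2 i \sqrt{53} \approx 14.56 i$)
$N + 4383 = 2 i \sqrt{53} + 4383 = 4383 + 2 i \sqrt{53}$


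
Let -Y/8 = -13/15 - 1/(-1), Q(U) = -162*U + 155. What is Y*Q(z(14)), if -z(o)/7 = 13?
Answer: -238352/15 ≈ -15890.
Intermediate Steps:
z(o) = -91 (z(o) = -7*13 = -91)
Q(U) = 155 - 162*U
Y = -16/15 (Y = -8*(-13/15 - 1/(-1)) = -8*(-13*1/15 - 1*(-1)) = -8*(-13/15 + 1) = -8*2/15 = -16/15 ≈ -1.0667)
Y*Q(z(14)) = -16*(155 - 162*(-91))/15 = -16*(155 + 14742)/15 = -16/15*14897 = -238352/15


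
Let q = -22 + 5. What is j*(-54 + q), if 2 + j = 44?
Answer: -2982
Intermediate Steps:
q = -17
j = 42 (j = -2 + 44 = 42)
j*(-54 + q) = 42*(-54 - 17) = 42*(-71) = -2982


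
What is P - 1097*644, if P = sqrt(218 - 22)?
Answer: -706454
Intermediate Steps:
P = 14 (P = sqrt(196) = 14)
P - 1097*644 = 14 - 1097*644 = 14 - 706468 = -706454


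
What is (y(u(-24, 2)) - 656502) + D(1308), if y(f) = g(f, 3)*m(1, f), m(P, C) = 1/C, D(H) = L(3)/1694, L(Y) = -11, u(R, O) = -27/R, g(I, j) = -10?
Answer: -909924101/1386 ≈ -6.5651e+5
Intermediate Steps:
D(H) = -1/154 (D(H) = -11/1694 = -11*1/1694 = -1/154)
y(f) = -10/f
(y(u(-24, 2)) - 656502) + D(1308) = (-10/((-27/(-24))) - 656502) - 1/154 = (-10/((-27*(-1/24))) - 656502) - 1/154 = (-10/9/8 - 656502) - 1/154 = (-10*8/9 - 656502) - 1/154 = (-80/9 - 656502) - 1/154 = -5908598/9 - 1/154 = -909924101/1386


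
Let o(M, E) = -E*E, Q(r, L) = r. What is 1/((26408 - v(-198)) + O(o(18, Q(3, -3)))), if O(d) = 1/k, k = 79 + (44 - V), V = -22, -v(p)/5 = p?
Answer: 145/3685611 ≈ 3.9342e-5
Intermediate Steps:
v(p) = -5*p
o(M, E) = -E²
k = 145 (k = 79 + (44 - 1*(-22)) = 79 + (44 + 22) = 79 + 66 = 145)
O(d) = 1/145
1/((26408 - v(-198)) + O(o(18, Q(3, -3)))) = 1/((26408 - (-5)*(-198)) + 1/145) = 1/((26408 - 1*990) + 1/145) = 1/((26408 - 990) + 1/145) = 1/(25418 + 1/145) = 1/(3685611/145) = 145/3685611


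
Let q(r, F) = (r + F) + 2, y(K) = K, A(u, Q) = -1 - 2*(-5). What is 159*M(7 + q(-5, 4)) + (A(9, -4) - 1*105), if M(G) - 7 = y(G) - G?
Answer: 1017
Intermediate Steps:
A(u, Q) = 9 (A(u, Q) = -1 + 10 = 9)
q(r, F) = 2 + F + r (q(r, F) = (F + r) + 2 = 2 + F + r)
M(G) = 7 (M(G) = 7 + (G - G) = 7 + 0 = 7)
159*M(7 + q(-5, 4)) + (A(9, -4) - 1*105) = 159*7 + (9 - 1*105) = 1113 + (9 - 105) = 1113 - 96 = 1017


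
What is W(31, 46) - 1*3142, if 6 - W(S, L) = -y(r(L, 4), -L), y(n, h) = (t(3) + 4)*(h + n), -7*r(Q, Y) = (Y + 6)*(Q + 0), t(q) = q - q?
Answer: -25080/7 ≈ -3582.9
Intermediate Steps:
t(q) = 0
r(Q, Y) = -Q*(6 + Y)/7 (r(Q, Y) = -(Y + 6)*(Q + 0)/7 = -(6 + Y)*Q/7 = -Q*(6 + Y)/7)
y(n, h) = 4*h + 4*n (y(n, h) = (0 + 4)*(h + n) = 4*(h + n) = 4*h + 4*n)
W(S, L) = 6 - 68*L/7 (W(S, L) = 6 - (-1)*(4*(-L) + 4*(-L*(6 + 4)/7)) = 6 - (-1)*(-4*L + 4*(-1/7*L*10)) = 6 - (-1)*(-4*L + 4*(-10*L/7)) = 6 - (-1)*(-4*L - 40*L/7) = 6 - (-1)*(-68*L/7) = 6 - 68*L/7)
W(31, 46) - 1*3142 = (6 - 68/7*46) - 1*3142 = (6 - 3128/7) - 3142 = -3086/7 - 3142 = -25080/7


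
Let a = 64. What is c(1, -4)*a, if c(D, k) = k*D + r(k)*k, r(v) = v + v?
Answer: 1792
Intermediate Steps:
r(v) = 2*v
c(D, k) = 2*k² + D*k (c(D, k) = k*D + (2*k)*k = D*k + 2*k² = 2*k² + D*k)
c(1, -4)*a = -4*(1 + 2*(-4))*64 = -4*(1 - 8)*64 = -4*(-7)*64 = 28*64 = 1792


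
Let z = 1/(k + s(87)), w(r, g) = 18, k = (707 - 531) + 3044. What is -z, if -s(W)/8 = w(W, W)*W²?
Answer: 1/1086716 ≈ 9.2020e-7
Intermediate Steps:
k = 3220 (k = 176 + 3044 = 3220)
s(W) = -144*W²
z = -1/1086716 (z = 1/(3220 - 144*87²) = 1/(3220 - 144*7569) = 1/(3220 - 1089936) = 1/(-1086716) = -1/1086716 ≈ -9.2020e-7)
-z = -1*(-1/1086716) = 1/1086716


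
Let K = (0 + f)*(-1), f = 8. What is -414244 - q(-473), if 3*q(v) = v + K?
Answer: -1242251/3 ≈ -4.1408e+5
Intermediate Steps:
K = -8 (K = (0 + 8)*(-1) = 8*(-1) = -8)
q(v) = -8/3 + v/3 (q(v) = (v - 8)/3 = (-8 + v)/3 = -8/3 + v/3)
-414244 - q(-473) = -414244 - (-8/3 + (⅓)*(-473)) = -414244 - (-8/3 - 473/3) = -414244 - 1*(-481/3) = -414244 + 481/3 = -1242251/3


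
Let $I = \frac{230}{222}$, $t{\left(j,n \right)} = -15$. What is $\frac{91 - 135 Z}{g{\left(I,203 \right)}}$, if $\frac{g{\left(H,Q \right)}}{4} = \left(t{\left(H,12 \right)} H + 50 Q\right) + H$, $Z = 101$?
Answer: $- \frac{187923}{562520} \approx -0.33407$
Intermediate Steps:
$I = \frac{115}{111}$ ($I = 230 \cdot \frac{1}{222} = \frac{115}{111} \approx 1.036$)
$g{\left(H,Q \right)} = - 56 H + 200 Q$ ($g{\left(H,Q \right)} = 4 \left(\left(- 15 H + 50 Q\right) + H\right) = 4 \left(- 14 H + 50 Q\right) = - 56 H + 200 Q$)
$\frac{91 - 135 Z}{g{\left(I,203 \right)}} = \frac{91 - 13635}{\left(-56\right) \frac{115}{111} + 200 \cdot 203} = \frac{91 - 13635}{- \frac{6440}{111} + 40600} = - \frac{13544}{\frac{4500160}{111}} = \left(-13544\right) \frac{111}{4500160} = - \frac{187923}{562520}$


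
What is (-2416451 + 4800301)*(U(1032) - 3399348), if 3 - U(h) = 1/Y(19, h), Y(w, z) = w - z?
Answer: -8208874447383400/1013 ≈ -8.1035e+12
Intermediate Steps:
U(h) = 3 - 1/(19 - h)
(-2416451 + 4800301)*(U(1032) - 3399348) = (-2416451 + 4800301)*((-56 + 3*1032)/(-19 + 1032) - 3399348) = 2383850*((-56 + 3096)/1013 - 3399348) = 2383850*((1/1013)*3040 - 3399348) = 2383850*(3040/1013 - 3399348) = 2383850*(-3443536484/1013) = -8208874447383400/1013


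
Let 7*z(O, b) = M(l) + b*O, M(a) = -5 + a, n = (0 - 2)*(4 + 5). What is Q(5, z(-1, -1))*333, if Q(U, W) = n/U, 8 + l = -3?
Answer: -5994/5 ≈ -1198.8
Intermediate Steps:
l = -11 (l = -8 - 3 = -11)
n = -18 (n = -2*9 = -18)
z(O, b) = -16/7 + O*b/7 (z(O, b) = ((-5 - 11) + b*O)/7 = (-16 + O*b)/7 = -16/7 + O*b/7)
Q(U, W) = -18/U
Q(5, z(-1, -1))*333 = -18/5*333 = -5994/5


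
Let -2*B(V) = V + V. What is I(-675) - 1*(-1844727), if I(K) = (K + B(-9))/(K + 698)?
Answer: 42428055/23 ≈ 1.8447e+6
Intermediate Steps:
B(V) = -V (B(V) = -(V + V)/2 = -V)
I(K) = (9 + K)/(698 + K) (I(K) = (K - 1*(-9))/(K + 698) = (K + 9)/(698 + K) = (9 + K)/(698 + K))
I(-675) - 1*(-1844727) = (9 - 675)/(698 - 675) - 1*(-1844727) = -666/23 + 1844727 = 42428055/23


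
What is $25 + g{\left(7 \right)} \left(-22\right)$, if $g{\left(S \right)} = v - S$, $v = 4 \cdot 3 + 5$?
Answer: $-195$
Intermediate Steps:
$v = 17$ ($v = 12 + 5 = 17$)
$g{\left(S \right)} = 17 - S$
$25 + g{\left(7 \right)} \left(-22\right) = 25 + \left(17 - 7\right) \left(-22\right) = 25 + 10 \left(-22\right) = 25 - 220 = -195$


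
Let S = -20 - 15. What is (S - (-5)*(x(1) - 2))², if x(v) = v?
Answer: 1600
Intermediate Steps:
S = -35
(S - (-5)*(x(1) - 2))² = (-35 - (-5)*(1 - 2))² = (-35 - (-5)*(-1))² = (-35 - 5*1)² = (-35 - 5)² = (-40)² = 1600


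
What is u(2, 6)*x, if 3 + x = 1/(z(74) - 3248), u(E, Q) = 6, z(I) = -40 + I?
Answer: -28929/1607 ≈ -18.002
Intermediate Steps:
x = -9643/3214 (x = -3 + 1/((-40 + 74) - 3248) = -3 + 1/(34 - 3248) = -3 + 1/(-3214) = -3 - 1/3214 = -9643/3214 ≈ -3.0003)
u(2, 6)*x = 6*(-9643/3214) = -28929/1607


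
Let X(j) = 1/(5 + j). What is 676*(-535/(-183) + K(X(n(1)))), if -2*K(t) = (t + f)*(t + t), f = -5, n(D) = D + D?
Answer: 21927412/8967 ≈ 2445.3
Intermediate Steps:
n(D) = 2*D
K(t) = -t*(-5 + t) (K(t) = -(t - 5)*(t + t)/2 = -(-5 + t)*2*t/2 = -t*(-5 + t))
676*(-535/(-183) + K(X(n(1)))) = 676*(-535/(-183) + (5 - 1/(5 + 2*1))/(5 + 2*1)) = 676*(-535*(-1/183) + (5 - 1/(5 + 2))/(5 + 2)) = 676*(535/183 + (5 - 1/7)/7) = 676*(535/183 + (1/7)*(34/7)) = 676*(535/183 + 34/49) = 676*(32437/8967) = 21927412/8967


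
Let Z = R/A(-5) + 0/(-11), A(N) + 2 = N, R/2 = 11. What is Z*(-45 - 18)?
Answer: 198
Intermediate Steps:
R = 22 (R = 2*11 = 22)
A(N) = -2 + N
Z = -22/7 (Z = 22/(-2 - 5) + 0/(-11) = 22/(-7) + 0*(-1/11) = 22*(-⅐) + 0 = -22/7 + 0 = -22/7 ≈ -3.1429)
Z*(-45 - 18) = -22*(-45 - 18)/7 = -22/7*(-63) = 198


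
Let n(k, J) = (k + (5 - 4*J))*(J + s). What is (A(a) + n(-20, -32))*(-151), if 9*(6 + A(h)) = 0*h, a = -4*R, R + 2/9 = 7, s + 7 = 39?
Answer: 906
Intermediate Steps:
s = 32 (s = -7 + 39 = 32)
R = 61/9 (R = -2/9 + 7 = 61/9 ≈ 6.7778)
n(k, J) = (32 + J)*(5 + k - 4*J) (n(k, J) = (k + (5 - 4*J))*(J + 32) = (5 + k - 4*J)*(32 + J) = (32 + J)*(5 + k - 4*J))
a = -244/9 (a = -4*61/9 = -244/9 ≈ -27.111)
A(h) = -6 (A(h) = -6 + (0*h)/9 = -6 + (1/9)*0 = -6 + 0 = -6)
(A(a) + n(-20, -32))*(-151) = (-6 + (160 - 123*(-32) - 4*(-32)**2 + 32*(-20) - 32*(-20)))*(-151) = (-6 + (160 + 3936 - 4*1024 - 640 + 640))*(-151) = (-6 + (160 + 3936 - 4096 - 640 + 640))*(-151) = (-6 + 0)*(-151) = -6*(-151) = 906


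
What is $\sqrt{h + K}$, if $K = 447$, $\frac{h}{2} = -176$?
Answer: $\sqrt{95} \approx 9.7468$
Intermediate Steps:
$h = -352$ ($h = 2 \left(-176\right) = -352$)
$\sqrt{h + K} = \sqrt{-352 + 447} = \sqrt{95}$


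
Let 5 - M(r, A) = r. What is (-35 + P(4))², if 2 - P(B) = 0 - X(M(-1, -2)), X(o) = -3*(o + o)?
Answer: 4761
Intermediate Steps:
M(r, A) = 5 - r
X(o) = -6*o
P(B) = -34 (P(B) = 2 - (0 - (-6)*(5 - 1*(-1))) = 2 - (0 - (-6)*(5 + 1)) = 2 - (0 - (-6)*6) = 2 - (0 - 1*(-36)) = 2 - (0 + 36) = 2 - 1*36 = 2 - 36 = -34)
(-35 + P(4))² = (-35 - 34)² = (-69)² = 4761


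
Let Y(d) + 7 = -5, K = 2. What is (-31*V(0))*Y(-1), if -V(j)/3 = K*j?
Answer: 0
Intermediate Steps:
Y(d) = -12 (Y(d) = -7 - 5 = -12)
V(j) = -6*j
(-31*V(0))*Y(-1) = -(-186)*0*(-12) = -31*0*(-12) = 0*(-12) = 0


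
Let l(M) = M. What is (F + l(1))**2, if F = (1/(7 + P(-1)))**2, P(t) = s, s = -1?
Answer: 1369/1296 ≈ 1.0563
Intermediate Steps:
P(t) = -1
F = 1/36 (F = (1/(7 - 1))**2 = (1/6)**2 = 1/36 ≈ 0.027778)
(F + l(1))**2 = (1/36 + 1)**2 = (37/36)**2 = 1369/1296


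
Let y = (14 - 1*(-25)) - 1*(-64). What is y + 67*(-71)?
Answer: -4654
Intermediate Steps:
y = 103 (y = (14 + 25) + 64 = 39 + 64 = 103)
y + 67*(-71) = 103 + 67*(-71) = 103 - 4757 = -4654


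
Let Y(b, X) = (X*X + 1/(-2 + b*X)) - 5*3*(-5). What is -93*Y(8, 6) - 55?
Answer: -477481/46 ≈ -10380.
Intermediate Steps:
Y(b, X) = 75 + X² + 1/(-2 + X*b) (Y(b, X) = (X² + 1/(-2 + X*b)) - 15*(-5) = (X² + 1/(-2 + X*b)) + 75 = 75 + X² + 1/(-2 + X*b))
-93*Y(8, 6) - 55 = -93*(-149 - 2*6² + 8*6³ + 75*6*8)/(-2 + 6*8) - 55 = -93*(-149 - 2*36 + 8*216 + 3600)/(-2 + 48) - 55 = -93*(-149 - 72 + 1728 + 3600)/46 - 55 = -93*5107/46 - 55 = -474951/46 - 55 = -477481/46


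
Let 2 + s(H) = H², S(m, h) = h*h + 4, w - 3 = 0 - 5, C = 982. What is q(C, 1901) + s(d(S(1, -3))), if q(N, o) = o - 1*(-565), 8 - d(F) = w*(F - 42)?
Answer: 4964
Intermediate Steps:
w = -2 (w = 3 + (0 - 5) = 3 - 5 = -2)
S(m, h) = 4 + h² (S(m, h) = h² + 4 = 4 + h²)
d(F) = -76 + 2*F (d(F) = 8 - (-2)*(F - 42) = 8 - (-2)*(-42 + F) = 8 - (84 - 2*F) = 8 + (-84 + 2*F) = -76 + 2*F)
s(H) = -2 + H²
q(N, o) = 565 + o (q(N, o) = o + 565 = 565 + o)
q(C, 1901) + s(d(S(1, -3))) = (565 + 1901) + (-2 + (-76 + 2*(4 + (-3)²))²) = 2466 + (-2 + (-76 + 2*(4 + 9))²) = 2466 + (-2 + (-76 + 2*13)²) = 2466 + (-2 + (-76 + 26)²) = 2466 + (-2 + (-50)²) = 2466 + (-2 + 2500) = 2466 + 2498 = 4964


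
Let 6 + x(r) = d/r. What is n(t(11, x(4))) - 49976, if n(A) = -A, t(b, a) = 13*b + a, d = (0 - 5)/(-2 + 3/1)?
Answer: -200447/4 ≈ -50112.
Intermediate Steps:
d = -5 (d = -5/(-2 + 3*1) = -5/(-2 + 3) = -5/1 = -5*1 = -5)
x(r) = -6 - 5/r
t(b, a) = a + 13*b
n(t(11, x(4))) - 49976 = -((-6 - 5/4) + 13*11) - 49976 = -((-6 - 5*¼) + 143) - 49976 = -((-6 - 5/4) + 143) - 49976 = -(-29/4 + 143) - 49976 = -1*543/4 - 49976 = -543/4 - 49976 = -200447/4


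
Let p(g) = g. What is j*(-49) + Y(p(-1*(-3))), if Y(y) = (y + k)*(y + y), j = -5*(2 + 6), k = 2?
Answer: 1990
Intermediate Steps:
j = -40 (j = -5*8 = -40)
Y(y) = 2*y*(2 + y) (Y(y) = (y + 2)*(y + y) = (2 + y)*(2*y) = 2*y*(2 + y))
j*(-49) + Y(p(-1*(-3))) = -40*(-49) + 2*(-1*(-3))*(2 - 1*(-3)) = 1960 + 2*3*(2 + 3) = 1960 + 2*3*5 = 1960 + 30 = 1990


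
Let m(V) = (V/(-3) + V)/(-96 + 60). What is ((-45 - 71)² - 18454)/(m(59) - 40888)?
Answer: 15876/129883 ≈ 0.12223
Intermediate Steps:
m(V) = -V/54 (m(V) = (V*(-⅓) + V)/(-36) = (-V/3 + V)*(-1/36) = (2*V/3)*(-1/36) = -V/54)
((-45 - 71)² - 18454)/(m(59) - 40888) = ((-45 - 71)² - 18454)/(-1/54*59 - 40888) = ((-116)² - 18454)/(-59/54 - 40888) = (13456 - 18454)/(-2208011/54) = -4998*(-54/2208011) = 15876/129883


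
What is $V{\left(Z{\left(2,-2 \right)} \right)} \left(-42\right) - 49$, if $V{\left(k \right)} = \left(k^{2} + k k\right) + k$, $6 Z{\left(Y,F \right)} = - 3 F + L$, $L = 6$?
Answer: $-469$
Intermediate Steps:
$Z{\left(Y,F \right)} = 1 - \frac{F}{2}$ ($Z{\left(Y,F \right)} = \frac{- 3 F + 6}{6} = \frac{6 - 3 F}{6} = 1 - \frac{F}{2}$)
$V{\left(k \right)} = k + 2 k^{2}$ ($V{\left(k \right)} = \left(k^{2} + k^{2}\right) + k = 2 k^{2} + k = k + 2 k^{2}$)
$V{\left(Z{\left(2,-2 \right)} \right)} \left(-42\right) - 49 = \left(1 - -1\right) \left(1 + 2 \left(1 - -1\right)\right) \left(-42\right) - 49 = \left(1 + 1\right) \left(1 + 2 \left(1 + 1\right)\right) \left(-42\right) - 49 = 2 \left(1 + 2 \cdot 2\right) \left(-42\right) - 49 = 2 \left(1 + 4\right) \left(-42\right) - 49 = 2 \cdot 5 \left(-42\right) - 49 = 10 \left(-42\right) - 49 = -420 - 49 = -469$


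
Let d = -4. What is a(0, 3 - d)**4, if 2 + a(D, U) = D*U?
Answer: 16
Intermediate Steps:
a(D, U) = -2 + D*U
a(0, 3 - d)**4 = (-2 + 0*(3 - 1*(-4)))**4 = (-2 + 0*(3 + 4))**4 = (-2 + 0*7)**4 = (-2 + 0)**4 = (-2)**4 = 16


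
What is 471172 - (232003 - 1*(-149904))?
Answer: 89265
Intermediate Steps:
471172 - (232003 - 1*(-149904)) = 471172 - (232003 + 149904) = 471172 - 1*381907 = 471172 - 381907 = 89265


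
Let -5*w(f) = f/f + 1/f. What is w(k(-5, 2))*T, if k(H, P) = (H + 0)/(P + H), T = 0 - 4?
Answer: 32/25 ≈ 1.2800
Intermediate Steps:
T = -4
k(H, P) = H/(H + P)
w(f) = -⅕ - 1/(5*f) (w(f) = -(f/f + 1/f)/5 = -(1 + 1/f)/5 = -⅕ - 1/(5*f))
w(k(-5, 2))*T = ((-1 - (-5)/(-5 + 2))/(5*((-5/(-5 + 2)))))*(-4) = ((-1 - (-5)/(-3))/(5*((-5/(-3)))))*(-4) = ((-1 - (-5)*(-1)/3)/(5*((-5*(-⅓)))))*(-4) = ((-1 - 1*5/3)/(5*(5/3)))*(-4) = ((⅕)*(⅗)*(-1 - 5/3))*(-4) = ((⅕)*(⅗)*(-8/3))*(-4) = -8/25*(-4) = 32/25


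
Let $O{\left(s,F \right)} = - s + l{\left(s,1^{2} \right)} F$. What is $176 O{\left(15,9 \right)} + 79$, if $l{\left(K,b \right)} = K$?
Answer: $21199$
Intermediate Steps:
$O{\left(s,F \right)} = - s + F s$ ($O{\left(s,F \right)} = - s + s F = - s + F s$)
$176 O{\left(15,9 \right)} + 79 = 176 \cdot 15 \left(-1 + 9\right) + 79 = 176 \cdot 15 \cdot 8 + 79 = 176 \cdot 120 + 79 = 21120 + 79 = 21199$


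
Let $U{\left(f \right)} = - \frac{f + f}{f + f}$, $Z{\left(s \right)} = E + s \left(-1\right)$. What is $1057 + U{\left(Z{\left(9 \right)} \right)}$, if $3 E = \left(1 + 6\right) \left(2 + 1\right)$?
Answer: $1056$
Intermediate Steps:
$E = 7$ ($E = \frac{\left(1 + 6\right) \left(2 + 1\right)}{3} = \frac{7 \cdot 3}{3} = \frac{1}{3} \cdot 21 = 7$)
$Z{\left(s \right)} = 7 - s$ ($Z{\left(s \right)} = 7 + s \left(-1\right) = 7 - s$)
$U{\left(f \right)} = -1$ ($U{\left(f \right)} = - \frac{2 f}{2 f} = - 2 f \frac{1}{2 f} = \left(-1\right) 1 = -1$)
$1057 + U{\left(Z{\left(9 \right)} \right)} = 1057 - 1 = 1056$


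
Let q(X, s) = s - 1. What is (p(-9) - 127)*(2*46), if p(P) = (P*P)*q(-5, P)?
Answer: -86204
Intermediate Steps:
q(X, s) = -1 + s
p(P) = P²*(-1 + P) (p(P) = (P*P)*(-1 + P) = P²*(-1 + P))
(p(-9) - 127)*(2*46) = ((-9)²*(-1 - 9) - 127)*(2*46) = (81*(-10) - 127)*92 = (-810 - 127)*92 = -937*92 = -86204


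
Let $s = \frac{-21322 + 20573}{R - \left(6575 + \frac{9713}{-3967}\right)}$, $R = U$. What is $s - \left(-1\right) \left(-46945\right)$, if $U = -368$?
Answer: $- \frac{1292541600477}{27533168} \approx -46945.0$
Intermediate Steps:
$R = -368$
$s = \frac{2971283}{27533168}$ ($s = \frac{-21322 + 20573}{-368 - \left(6575 + \frac{9713}{-3967}\right)} = - \frac{749}{-368 - \frac{26073312}{3967}} = - \frac{749}{- \frac{27533168}{3967}} = \left(-749\right) \left(- \frac{3967}{27533168}\right) = \frac{2971283}{27533168} \approx 0.10792$)
$s - \left(-1\right) \left(-46945\right) = \frac{2971283}{27533168} - \left(-1\right) \left(-46945\right) = \frac{2971283}{27533168} - 46945 = - \frac{1292541600477}{27533168}$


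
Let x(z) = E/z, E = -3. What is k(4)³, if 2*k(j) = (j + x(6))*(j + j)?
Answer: 2744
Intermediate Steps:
x(z) = -3/z
k(j) = j*(-½ + j) (k(j) = ((j - 3/6)*(j + j))/2 = ((j - 3*⅙)*(2*j))/2 = ((j - ½)*(2*j))/2 = ((-½ + j)*(2*j))/2 = (2*j*(-½ + j))/2 = j*(-½ + j))
k(4)³ = (4*(-½ + 4))³ = (4*(7/2))³ = 14³ = 2744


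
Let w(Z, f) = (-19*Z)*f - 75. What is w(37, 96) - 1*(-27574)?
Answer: -39989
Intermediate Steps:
w(Z, f) = -75 - 19*Z*f (w(Z, f) = -19*Z*f - 75 = -75 - 19*Z*f)
w(37, 96) - 1*(-27574) = (-75 - 19*37*96) - 1*(-27574) = (-75 - 67488) + 27574 = -67563 + 27574 = -39989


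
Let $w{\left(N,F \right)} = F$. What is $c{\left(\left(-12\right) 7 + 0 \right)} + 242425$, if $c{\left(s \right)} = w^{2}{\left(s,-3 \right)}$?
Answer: $242434$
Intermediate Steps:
$c{\left(s \right)} = 9$ ($c{\left(s \right)} = \left(-3\right)^{2} = 9$)
$c{\left(\left(-12\right) 7 + 0 \right)} + 242425 = 9 + 242425 = 242434$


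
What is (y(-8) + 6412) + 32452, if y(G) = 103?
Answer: 38967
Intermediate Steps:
(y(-8) + 6412) + 32452 = (103 + 6412) + 32452 = 6515 + 32452 = 38967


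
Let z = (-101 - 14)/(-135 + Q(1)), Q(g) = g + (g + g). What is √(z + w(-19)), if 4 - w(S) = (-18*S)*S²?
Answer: I*√537779253/66 ≈ 351.36*I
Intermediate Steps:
Q(g) = 3*g (Q(g) = g + 2*g = 3*g)
z = 115/132 (z = (-101 - 14)/(-135 + 3*1) = -115/(-135 + 3) = -115/(-132) = -115*(-1/132) = 115/132 ≈ 0.87121)
w(S) = 4 + 18*S³ (w(S) = 4 - (-18*S)*S² = 4 - (-18)*S³ = 4 + 18*S³)
√(z + w(-19)) = √(115/132 + (4 + 18*(-19)³)) = √(115/132 + (4 + 18*(-6859))) = √(115/132 + (4 - 123462)) = √(115/132 - 123458) = √(-16296341/132) = I*√537779253/66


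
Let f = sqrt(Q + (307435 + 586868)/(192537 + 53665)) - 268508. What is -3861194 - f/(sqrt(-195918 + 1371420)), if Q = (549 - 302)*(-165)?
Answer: -3861194 + sqrt(1175502)*(3479326664 - I*sqrt(6842552517174))/15232154916 ≈ -3.8609e+6 - 0.18619*I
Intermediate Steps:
Q = -40755 (Q = 247*(-165) = -40755)
f = -268508 + I*sqrt(6842552517174)/12958 (f = sqrt(-40755 + (307435 + 586868)/(192537 + 53665)) - 268508 = sqrt(-40755 + 894303/246202) - 268508 = sqrt(-10033068207/246202) - 268508 = I*sqrt(6842552517174)/12958 - 268508 = -268508 + I*sqrt(6842552517174)/12958 ≈ -2.6851e+5 + 201.87*I)
-3861194 - f/(sqrt(-195918 + 1371420)) = -3861194 - (-268508 + I*sqrt(6842552517174)/12958)/(sqrt(-195918 + 1371420)) = -3861194 - (-268508 + I*sqrt(6842552517174)/12958)/(sqrt(1175502)) = -3861194 - (-268508 + I*sqrt(6842552517174)/12958)*sqrt(1175502)/1175502 = -3861194 - sqrt(1175502)*(-268508 + I*sqrt(6842552517174)/12958)/1175502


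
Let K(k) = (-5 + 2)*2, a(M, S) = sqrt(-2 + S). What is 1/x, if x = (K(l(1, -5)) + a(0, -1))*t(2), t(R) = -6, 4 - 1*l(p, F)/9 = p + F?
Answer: 1/39 + I*sqrt(3)/234 ≈ 0.025641 + 0.0074019*I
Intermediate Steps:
l(p, F) = 36 - 9*F - 9*p (l(p, F) = 36 - 9*(p + F) = 36 - 9*(F + p) = 36 + (-9*F - 9*p) = 36 - 9*F - 9*p)
K(k) = -6 (K(k) = -3*2 = -6)
x = 36 - 6*I*sqrt(3) (x = (-6 + sqrt(-2 - 1))*(-6) = (-6 + sqrt(-3))*(-6) = (-6 + I*sqrt(3))*(-6) = 36 - 6*I*sqrt(3) ≈ 36.0 - 10.392*I)
1/x = 1/(36 - 6*I*sqrt(3))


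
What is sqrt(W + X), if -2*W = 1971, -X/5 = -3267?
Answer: 9*sqrt(758)/2 ≈ 123.89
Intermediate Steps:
X = 16335 (X = -5*(-3267) = 16335)
W = -1971/2 (W = -1/2*1971 = -1971/2 ≈ -985.50)
sqrt(W + X) = sqrt(-1971/2 + 16335) = sqrt(30699/2) = 9*sqrt(758)/2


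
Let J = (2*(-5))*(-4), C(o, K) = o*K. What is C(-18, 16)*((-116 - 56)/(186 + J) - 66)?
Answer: 2172672/113 ≈ 19227.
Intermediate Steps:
C(o, K) = K*o
J = 40 (J = -10*(-4) = 40)
C(-18, 16)*((-116 - 56)/(186 + J) - 66) = (16*(-18))*((-116 - 56)/(186 + 40) - 66) = -288*(-172/226 - 66) = -288*(-172*1/226 - 66) = -288*(-86/113 - 66) = -288*(-7544/113) = 2172672/113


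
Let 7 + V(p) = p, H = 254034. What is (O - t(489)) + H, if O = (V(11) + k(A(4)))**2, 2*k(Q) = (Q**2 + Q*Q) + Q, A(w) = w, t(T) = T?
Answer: 254029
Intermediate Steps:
V(p) = -7 + p
k(Q) = Q**2 + Q/2 (k(Q) = ((Q**2 + Q*Q) + Q)/2 = ((Q**2 + Q**2) + Q)/2 = (2*Q**2 + Q)/2 = (Q + 2*Q**2)/2 = Q**2 + Q/2)
O = 484 (O = ((-7 + 11) + 4*(1/2 + 4))**2 = (4 + 4*(9/2))**2 = (4 + 18)**2 = 22**2 = 484)
(O - t(489)) + H = (484 - 1*489) + 254034 = (484 - 489) + 254034 = -5 + 254034 = 254029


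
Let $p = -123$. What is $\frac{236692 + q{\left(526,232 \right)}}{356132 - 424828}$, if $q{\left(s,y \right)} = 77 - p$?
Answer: $- \frac{59223}{17174} \approx -3.4484$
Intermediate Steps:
$q{\left(s,y \right)} = 200$ ($q{\left(s,y \right)} = 77 - -123 = 77 + 123 = 200$)
$\frac{236692 + q{\left(526,232 \right)}}{356132 - 424828} = \frac{236692 + 200}{356132 - 424828} = \frac{236892}{-68696} = 236892 \left(- \frac{1}{68696}\right) = - \frac{59223}{17174}$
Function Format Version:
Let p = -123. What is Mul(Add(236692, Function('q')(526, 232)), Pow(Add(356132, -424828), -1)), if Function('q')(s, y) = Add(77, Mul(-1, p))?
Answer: Rational(-59223, 17174) ≈ -3.4484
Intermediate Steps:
Function('q')(s, y) = 200 (Function('q')(s, y) = Add(77, Mul(-1, -123)) = Add(77, 123) = 200)
Mul(Add(236692, Function('q')(526, 232)), Pow(Add(356132, -424828), -1)) = Mul(Add(236692, 200), Pow(Add(356132, -424828), -1)) = Mul(236892, Pow(-68696, -1)) = Mul(236892, Rational(-1, 68696)) = Rational(-59223, 17174)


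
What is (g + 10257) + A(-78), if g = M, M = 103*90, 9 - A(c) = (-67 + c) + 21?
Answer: 19660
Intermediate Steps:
A(c) = 55 - c (A(c) = 9 - ((-67 + c) + 21) = 9 - (-46 + c) = 9 + (46 - c) = 55 - c)
M = 9270
g = 9270
(g + 10257) + A(-78) = (9270 + 10257) + (55 - 1*(-78)) = 19527 + (55 + 78) = 19527 + 133 = 19660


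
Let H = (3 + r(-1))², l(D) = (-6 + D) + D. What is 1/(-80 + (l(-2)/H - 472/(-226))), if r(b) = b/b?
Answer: -904/70997 ≈ -0.012733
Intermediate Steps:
r(b) = 1
l(D) = -6 + 2*D
H = 16 (H = (3 + 1)² = 4² = 16)
1/(-80 + (l(-2)/H - 472/(-226))) = 1/(-80 + ((-6 + 2*(-2))/16 - 472/(-226))) = 1/(-80 + ((-6 - 4)*(1/16) - 472*(-1/226))) = 1/(-80 + (-10*1/16 + 236/113)) = 1/(-80 + (-5/8 + 236/113)) = 1/(-80 + 1323/904) = 1/(-70997/904) = -904/70997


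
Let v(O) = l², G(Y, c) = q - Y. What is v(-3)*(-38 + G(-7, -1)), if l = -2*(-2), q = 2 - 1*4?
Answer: -528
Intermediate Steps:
q = -2 (q = 2 - 4 = -2)
l = 4
G(Y, c) = -2 - Y
v(O) = 16 (v(O) = 4² = 16)
v(-3)*(-38 + G(-7, -1)) = 16*(-38 + (-2 - 1*(-7))) = 16*(-38 + (-2 + 7)) = 16*(-38 + 5) = 16*(-33) = -528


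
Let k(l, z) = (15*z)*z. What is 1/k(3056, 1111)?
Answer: 1/18514815 ≈ 5.4011e-8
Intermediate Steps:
k(l, z) = 15*z**2
1/k(3056, 1111) = 1/(15*1111**2) = 1/(15*1234321) = 1/18514815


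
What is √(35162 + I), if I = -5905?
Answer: √29257 ≈ 171.05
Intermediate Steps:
√(35162 + I) = √(35162 - 5905) = √29257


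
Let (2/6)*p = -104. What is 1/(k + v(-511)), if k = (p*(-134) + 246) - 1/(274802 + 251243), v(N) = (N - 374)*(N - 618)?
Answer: 526045/547728048854 ≈ 9.6041e-7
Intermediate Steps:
p = -312 (p = 3*(-104) = -312)
v(N) = (-618 + N)*(-374 + N) (v(N) = (-374 + N)*(-618 + N) = (-618 + N)*(-374 + N))
k = 22122296429/526045 (k = (-312*(-134) + 246) - 1/(274802 + 251243) = (41808 + 246) - 1/526045 = 42054 - 1*1/526045 = 42054 - 1/526045 = 22122296429/526045 ≈ 42054.)
1/(k + v(-511)) = 1/(22122296429/526045 + (231132 + (-511)² - 992*(-511))) = 1/(22122296429/526045 + (231132 + 261121 + 506912)) = 1/(22122296429/526045 + 999165) = 1/(547728048854/526045) = 526045/547728048854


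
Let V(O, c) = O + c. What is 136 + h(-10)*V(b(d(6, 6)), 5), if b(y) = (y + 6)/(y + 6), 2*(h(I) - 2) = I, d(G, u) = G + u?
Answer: 118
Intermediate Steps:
h(I) = 2 + I/2
b(y) = 1 (b(y) = (6 + y)/(6 + y) = 1)
136 + h(-10)*V(b(d(6, 6)), 5) = 136 + (2 + (½)*(-10))*(1 + 5) = 136 + (2 - 5)*6 = 136 - 3*6 = 136 - 18 = 118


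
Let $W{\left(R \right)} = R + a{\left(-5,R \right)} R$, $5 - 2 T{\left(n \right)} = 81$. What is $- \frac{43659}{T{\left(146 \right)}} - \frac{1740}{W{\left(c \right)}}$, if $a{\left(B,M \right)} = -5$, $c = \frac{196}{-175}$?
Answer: $\frac{404601}{532} \approx 760.53$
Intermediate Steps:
$T{\left(n \right)} = -38$ ($T{\left(n \right)} = \frac{5}{2} - \frac{81}{2} = -38$)
$c = - \frac{28}{25}$ ($c = 196 \left(- \frac{1}{175}\right) = - \frac{28}{25} \approx -1.12$)
$W{\left(R \right)} = - 4 R$ ($W{\left(R \right)} = R - 5 R = - 4 R$)
$- \frac{43659}{T{\left(146 \right)}} - \frac{1740}{W{\left(c \right)}} = - \frac{43659}{-38} - \frac{1740}{\left(-4\right) \left(- \frac{28}{25}\right)} = \left(-43659\right) \left(- \frac{1}{38}\right) - \frac{1740}{\frac{112}{25}} = \frac{43659}{38} - \frac{10875}{28} = \frac{404601}{532}$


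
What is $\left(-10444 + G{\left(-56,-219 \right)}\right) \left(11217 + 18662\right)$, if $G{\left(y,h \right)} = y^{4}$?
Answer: $293532849708$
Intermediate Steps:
$\left(-10444 + G{\left(-56,-219 \right)}\right) \left(11217 + 18662\right) = \left(-10444 + \left(-56\right)^{4}\right) \left(11217 + 18662\right) = \left(-10444 + 9834496\right) 29879 = 9824052 \cdot 29879 = 293532849708$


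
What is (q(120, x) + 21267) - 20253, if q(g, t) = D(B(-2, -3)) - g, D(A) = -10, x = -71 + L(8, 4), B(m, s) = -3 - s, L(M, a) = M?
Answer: 884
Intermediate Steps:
x = -63 (x = -71 + 8 = -63)
q(g, t) = -10 - g
(q(120, x) + 21267) - 20253 = ((-10 - 1*120) + 21267) - 20253 = ((-10 - 120) + 21267) - 20253 = (-130 + 21267) - 20253 = 21137 - 20253 = 884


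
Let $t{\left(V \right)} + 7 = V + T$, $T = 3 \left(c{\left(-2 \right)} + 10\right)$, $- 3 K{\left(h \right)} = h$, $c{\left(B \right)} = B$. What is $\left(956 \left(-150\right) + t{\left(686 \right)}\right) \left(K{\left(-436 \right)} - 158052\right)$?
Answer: $\frac{67598422840}{3} \approx 2.2533 \cdot 10^{10}$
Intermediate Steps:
$K{\left(h \right)} = - \frac{h}{3}$
$T = 24$ ($T = 3 \left(-2 + 10\right) = 3 \cdot 8 = 24$)
$t{\left(V \right)} = 17 + V$ ($t{\left(V \right)} = -7 + \left(V + 24\right) = -7 + \left(24 + V\right) = 17 + V$)
$\left(956 \left(-150\right) + t{\left(686 \right)}\right) \left(K{\left(-436 \right)} - 158052\right) = \left(956 \left(-150\right) + \left(17 + 686\right)\right) \left(\left(- \frac{1}{3}\right) \left(-436\right) - 158052\right) = \left(-143400 + 703\right) \left(\frac{436}{3} - 158052\right) = \left(-142697\right) \left(- \frac{473720}{3}\right) = \frac{67598422840}{3}$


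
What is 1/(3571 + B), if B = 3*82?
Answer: 1/3817 ≈ 0.00026199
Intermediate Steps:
B = 246
1/(3571 + B) = 1/(3571 + 246) = 1/3817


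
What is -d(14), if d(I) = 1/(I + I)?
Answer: -1/28 ≈ -0.035714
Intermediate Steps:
d(I) = 1/(2*I)
-d(14) = -1/(2*14) = -1*1/28 = -1/28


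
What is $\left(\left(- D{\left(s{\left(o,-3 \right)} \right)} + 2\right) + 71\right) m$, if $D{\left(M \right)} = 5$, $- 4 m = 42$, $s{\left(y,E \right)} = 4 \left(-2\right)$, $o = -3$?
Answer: $-714$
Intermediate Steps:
$s{\left(y,E \right)} = -8$
$m = - \frac{21}{2}$ ($m = \left(- \frac{1}{4}\right) 42 = - \frac{21}{2} \approx -10.5$)
$\left(\left(- D{\left(s{\left(o,-3 \right)} \right)} + 2\right) + 71\right) m = \left(\left(\left(-1\right) 5 + 2\right) + 71\right) \left(- \frac{21}{2}\right) = \left(\left(-5 + 2\right) + 71\right) \left(- \frac{21}{2}\right) = \left(-3 + 71\right) \left(- \frac{21}{2}\right) = 68 \left(- \frac{21}{2}\right) = -714$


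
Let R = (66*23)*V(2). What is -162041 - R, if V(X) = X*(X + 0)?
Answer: -168113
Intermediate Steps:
V(X) = X**2 (V(X) = X*X = X**2)
R = 6072 (R = (66*23)*2**2 = 1518*4 = 6072)
-162041 - R = -162041 - 1*6072 = -162041 - 6072 = -168113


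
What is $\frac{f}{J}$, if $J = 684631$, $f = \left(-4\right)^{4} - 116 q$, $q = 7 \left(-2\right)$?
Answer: $\frac{1880}{684631} \approx 0.002746$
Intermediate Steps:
$q = -14$
$f = 1880$ ($f = \left(-4\right)^{4} - -1624 = 256 + 1624 = 1880$)
$\frac{f}{J} = \frac{1880}{684631}$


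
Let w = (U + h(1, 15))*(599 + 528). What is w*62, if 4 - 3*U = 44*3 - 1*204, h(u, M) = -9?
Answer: 3423826/3 ≈ 1.1413e+6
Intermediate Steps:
U = 76/3 (U = 4/3 - (44*3 - 1*204)/3 = 4/3 - (132 - 204)/3 = 4/3 - 1/3*(-72) = 4/3 + 24 = 76/3 ≈ 25.333)
w = 55223/3 (w = (76/3 - 9)*(599 + 528) = (49/3)*1127 = 55223/3 ≈ 18408.)
w*62 = (55223/3)*62 = 3423826/3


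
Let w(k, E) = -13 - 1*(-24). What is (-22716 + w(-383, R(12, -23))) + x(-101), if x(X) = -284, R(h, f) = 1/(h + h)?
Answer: -22989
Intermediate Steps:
R(h, f) = 1/(2*h)
w(k, E) = 11 (w(k, E) = -13 + 24 = 11)
(-22716 + w(-383, R(12, -23))) + x(-101) = (-22716 + 11) - 284 = -22705 - 284 = -22989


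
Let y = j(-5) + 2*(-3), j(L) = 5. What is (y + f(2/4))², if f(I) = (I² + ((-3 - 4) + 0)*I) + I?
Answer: 225/16 ≈ 14.063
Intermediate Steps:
f(I) = I² - 6*I (f(I) = (I² + (-7 + 0)*I) + I = (I² - 7*I) + I = I² - 6*I)
y = -1 (y = 5 + 2*(-3) = 5 - 6 = -1)
(y + f(2/4))² = (-1 + (2/4)*(-6 + 2/4))² = (-1 + (2*(¼))*(-6 + 2*(¼)))² = (-1 + (-6 + ½)/2)² = (-1 + (½)*(-11/2))² = (-1 - 11/4)² = (-15/4)² = 225/16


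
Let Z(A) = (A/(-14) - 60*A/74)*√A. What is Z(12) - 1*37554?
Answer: -37554 - 5484*√3/259 ≈ -37591.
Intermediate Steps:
Z(A) = -457*A^(3/2)/518 (Z(A) = (A*(-1/14) - 30*A/37)*√A = (-A/14 - 30*A/37)*√A = (-457*A/518)*√A = -457*A^(3/2)/518)
Z(12) - 1*37554 = -5484*√3/259 - 1*37554 = -5484*√3/259 - 37554 = -37554 - 5484*√3/259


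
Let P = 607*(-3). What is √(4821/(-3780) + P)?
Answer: I*√80362345/210 ≈ 42.688*I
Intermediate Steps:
P = -1821
√(4821/(-3780) + P) = √(4821/(-3780) - 1821) = √(4821*(-1/3780) - 1821) = √(-1607/1260 - 1821) = √(-2296067/1260) = I*√80362345/210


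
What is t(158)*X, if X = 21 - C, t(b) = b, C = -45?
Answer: 10428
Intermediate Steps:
X = 66 (X = 21 - 1*(-45) = 21 + 45 = 66)
t(158)*X = 158*66 = 10428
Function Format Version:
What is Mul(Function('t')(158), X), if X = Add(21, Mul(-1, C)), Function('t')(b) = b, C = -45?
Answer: 10428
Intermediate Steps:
X = 66 (X = Add(21, Mul(-1, -45)) = Add(21, 45) = 66)
Mul(Function('t')(158), X) = Mul(158, 66) = 10428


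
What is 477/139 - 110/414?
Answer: 91094/28773 ≈ 3.1660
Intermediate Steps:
477/139 - 110/414 = 477*(1/139) - 110*1/414 = 477/139 - 55/207 = 91094/28773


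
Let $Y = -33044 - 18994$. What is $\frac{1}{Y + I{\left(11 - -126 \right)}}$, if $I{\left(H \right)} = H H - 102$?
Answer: $- \frac{1}{33371} \approx -2.9966 \cdot 10^{-5}$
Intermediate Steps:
$I{\left(H \right)} = -102 + H^{2}$ ($I{\left(H \right)} = H^{2} - 102 = -102 + H^{2}$)
$Y = -52038$
$\frac{1}{Y + I{\left(11 - -126 \right)}} = \frac{1}{-52038 - \left(102 - \left(11 - -126\right)^{2}\right)} = \frac{1}{-52038 - \left(102 - \left(11 + 126\right)^{2}\right)} = \frac{1}{-52038 - \left(102 - 137^{2}\right)} = \frac{1}{-52038 + \left(-102 + 18769\right)} = \frac{1}{-52038 + 18667} = \frac{1}{-33371} = - \frac{1}{33371}$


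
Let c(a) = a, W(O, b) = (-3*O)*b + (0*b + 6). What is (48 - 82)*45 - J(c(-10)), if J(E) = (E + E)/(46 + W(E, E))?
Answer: -94865/62 ≈ -1530.1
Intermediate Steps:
W(O, b) = 6 - 3*O*b (W(O, b) = -3*O*b + (0 + 6) = -3*O*b + 6 = 6 - 3*O*b)
J(E) = 2*E/(52 - 3*E²) (J(E) = (E + E)/(46 + (6 - 3*E*E)) = (2*E)/(46 + (6 - 3*E²)) = (2*E)/(52 - 3*E²) = 2*E/(52 - 3*E²))
(48 - 82)*45 - J(c(-10)) = (48 - 82)*45 - (-2)*(-10)/(-52 + 3*(-10)²) = -34*45 - (-2)*(-10)/(-52 + 3*100) = -1530 - (-2)*(-10)/(-52 + 300) = -1530 - (-2)*(-10)/248 = -1530 - 1*5/62 = -1530 - 5/62 = -94865/62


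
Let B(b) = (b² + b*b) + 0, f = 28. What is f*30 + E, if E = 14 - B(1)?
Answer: 852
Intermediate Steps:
B(b) = 2*b² (B(b) = (b² + b²) + 0 = 2*b² + 0 = 2*b²)
E = 12 (E = 14 - 2*1² = 14 - 2 = 12)
f*30 + E = 28*30 + 12 = 840 + 12 = 852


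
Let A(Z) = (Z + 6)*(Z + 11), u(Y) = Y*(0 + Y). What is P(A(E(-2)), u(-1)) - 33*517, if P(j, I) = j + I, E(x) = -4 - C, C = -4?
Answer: -16994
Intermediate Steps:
E(x) = 0 (E(x) = -4 - 1*(-4) = -4 + 4 = 0)
u(Y) = Y**2 (u(Y) = Y*Y = Y**2)
A(Z) = (6 + Z)*(11 + Z)
P(j, I) = I + j
P(A(E(-2)), u(-1)) - 33*517 = ((-1)**2 + (66 + 0**2 + 17*0)) - 33*517 = (1 + (66 + 0 + 0)) - 1*17061 = (1 + 66) - 17061 = 67 - 17061 = -16994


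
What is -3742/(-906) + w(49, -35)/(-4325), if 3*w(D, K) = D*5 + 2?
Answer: 2684926/653075 ≈ 4.1112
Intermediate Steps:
w(D, K) = ⅔ + 5*D/3 (w(D, K) = (D*5 + 2)/3 = (5*D + 2)/3 = (2 + 5*D)/3 = ⅔ + 5*D/3)
-3742/(-906) + w(49, -35)/(-4325) = -3742/(-906) + (⅔ + (5/3)*49)/(-4325) = -3742*(-1/906) + (⅔ + 245/3)*(-1/4325) = 1871/453 + (247/3)*(-1/4325) = 1871/453 - 247/12975 = 2684926/653075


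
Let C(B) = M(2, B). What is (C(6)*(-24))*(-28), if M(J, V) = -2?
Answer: -1344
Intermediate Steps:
C(B) = -2
(C(6)*(-24))*(-28) = -2*(-24)*(-28) = 48*(-28) = -1344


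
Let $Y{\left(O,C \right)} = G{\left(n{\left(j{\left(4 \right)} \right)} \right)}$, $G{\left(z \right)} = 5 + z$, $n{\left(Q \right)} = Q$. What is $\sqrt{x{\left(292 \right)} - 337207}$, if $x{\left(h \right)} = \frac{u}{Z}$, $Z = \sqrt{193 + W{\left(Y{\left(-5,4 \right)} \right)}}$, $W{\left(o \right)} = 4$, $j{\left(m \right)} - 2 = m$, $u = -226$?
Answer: $\frac{\sqrt{-13086666463 - 44522 \sqrt{197}}}{197} \approx 580.71 i$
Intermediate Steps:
$j{\left(m \right)} = 2 + m$
$Y{\left(O,C \right)} = 11$ ($Y{\left(O,C \right)} = 5 + \left(2 + 4\right) = 5 + 6 = 11$)
$Z = \sqrt{197}$ ($Z = \sqrt{193 + 4} = \sqrt{197} \approx 14.036$)
$x{\left(h \right)} = - \frac{226 \sqrt{197}}{197}$ ($x{\left(h \right)} = - \frac{226}{\sqrt{197}} = - 226 \frac{\sqrt{197}}{197} = - \frac{226 \sqrt{197}}{197}$)
$\sqrt{x{\left(292 \right)} - 337207} = \sqrt{- \frac{226 \sqrt{197}}{197} - 337207} = \sqrt{-337207 - \frac{226 \sqrt{197}}{197}}$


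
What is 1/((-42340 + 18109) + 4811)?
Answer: -1/19420 ≈ -5.1493e-5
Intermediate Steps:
1/((-42340 + 18109) + 4811) = 1/(-24231 + 4811) = 1/(-19420) = -1/19420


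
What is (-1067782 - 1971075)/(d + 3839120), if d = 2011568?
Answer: -3038857/5850688 ≈ -0.51940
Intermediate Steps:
(-1067782 - 1971075)/(d + 3839120) = (-1067782 - 1971075)/(2011568 + 3839120) = -3038857/5850688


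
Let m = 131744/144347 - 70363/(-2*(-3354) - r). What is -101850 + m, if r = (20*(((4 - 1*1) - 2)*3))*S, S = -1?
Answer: -99510654562169/976940496 ≈ -1.0186e+5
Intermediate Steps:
r = -60 (r = (20*(((4 - 1*1) - 2)*3))*(-1) = (20*(((4 - 1) - 2)*3))*(-1) = (20*((3 - 2)*3))*(-1) = (20*(1*3))*(-1) = (20*3)*(-1) = 60*(-1) = -60)
m = -9265044569/976940496 (m = 131744/144347 - 70363/(-2*(-3354) - 1*(-60)) = 131744*(1/144347) - 70363/(6708 + 60) = 131744/144347 - 70363/6768 = -9265044569/976940496 ≈ -9.4837)
-101850 + m = -101850 - 9265044569/976940496 = -99510654562169/976940496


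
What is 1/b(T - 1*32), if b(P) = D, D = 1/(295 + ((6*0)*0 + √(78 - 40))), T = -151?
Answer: 295 + √38 ≈ 301.16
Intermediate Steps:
D = 1/(295 + √38) (D = 1/(295 + (0*0 + √38)) = 1/(295 + (0 + √38)) = 1/(295 + √38) ≈ 0.0033204)
b(P) = 295/86987 - √38/86987
1/b(T - 1*32) = 1/(295/86987 - √38/86987)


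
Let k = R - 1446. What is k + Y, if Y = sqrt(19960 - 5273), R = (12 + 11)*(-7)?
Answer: -1607 + sqrt(14687) ≈ -1485.8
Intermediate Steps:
R = -161 (R = 23*(-7) = -161)
k = -1607 (k = -161 - 1446 = -1607)
Y = sqrt(14687) ≈ 121.19
k + Y = -1607 + sqrt(14687)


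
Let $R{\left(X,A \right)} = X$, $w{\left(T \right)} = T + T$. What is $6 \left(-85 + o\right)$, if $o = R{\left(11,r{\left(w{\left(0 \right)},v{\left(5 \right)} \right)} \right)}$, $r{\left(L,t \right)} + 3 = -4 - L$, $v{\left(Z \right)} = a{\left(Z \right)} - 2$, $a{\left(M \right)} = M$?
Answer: $-444$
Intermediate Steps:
$v{\left(Z \right)} = -2 + Z$ ($v{\left(Z \right)} = Z - 2 = -2 + Z$)
$w{\left(T \right)} = 2 T$
$r{\left(L,t \right)} = -7 - L$ ($r{\left(L,t \right)} = -3 - \left(4 + L\right) = -7 - L$)
$o = 11$
$6 \left(-85 + o\right) = 6 \left(-85 + 11\right) = 6 \left(-74\right) = -444$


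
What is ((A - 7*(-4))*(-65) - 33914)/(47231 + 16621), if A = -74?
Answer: -2577/5321 ≈ -0.48431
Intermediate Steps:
((A - 7*(-4))*(-65) - 33914)/(47231 + 16621) = ((-74 - 7*(-4))*(-65) - 33914)/(47231 + 16621) = ((-74 + 28)*(-65) - 33914)/63852 = (-46*(-65) - 33914)*(1/63852) = (2990 - 33914)*(1/63852) = -30924*1/63852 = -2577/5321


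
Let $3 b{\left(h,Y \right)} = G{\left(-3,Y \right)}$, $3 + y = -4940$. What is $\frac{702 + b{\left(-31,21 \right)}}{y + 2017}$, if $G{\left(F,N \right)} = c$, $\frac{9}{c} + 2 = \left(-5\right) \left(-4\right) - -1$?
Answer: $- \frac{13341}{55594} \approx -0.23997$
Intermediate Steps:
$y = -4943$ ($y = -3 - 4940 = -4943$)
$c = \frac{9}{19}$ ($c = \frac{9}{-2 - -21} = \frac{9}{-2 + \left(20 + 1\right)} = \frac{9}{-2 + 21} = \frac{9}{19} \approx 0.47368$)
$G{\left(F,N \right)} = \frac{9}{19}$
$b{\left(h,Y \right)} = \frac{3}{19}$ ($b{\left(h,Y \right)} = \frac{1}{3} \cdot \frac{9}{19} = \frac{3}{19}$)
$\frac{702 + b{\left(-31,21 \right)}}{y + 2017} = \frac{702 + \frac{3}{19}}{-4943 + 2017} = \frac{13341}{19 \left(-2926\right)} = \frac{13341}{19} \left(- \frac{1}{2926}\right) = - \frac{13341}{55594}$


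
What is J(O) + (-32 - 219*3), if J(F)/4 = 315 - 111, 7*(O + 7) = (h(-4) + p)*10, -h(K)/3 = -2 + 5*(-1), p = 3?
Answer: 127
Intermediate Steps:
h(K) = 21 (h(K) = -3*(-2 + 5*(-1)) = -3*(-2 - 5) = -3*(-7) = 21)
O = 191/7 (O = -7 + ((21 + 3)*10)/7 = -7 + (24*10)/7 = -7 + (1/7)*240 = -7 + 240/7 = 191/7 ≈ 27.286)
J(F) = 816 (J(F) = 4*(315 - 111) = 4*204 = 816)
J(O) + (-32 - 219*3) = 816 + (-32 - 219*3) = 816 + (-32 - 657) = 816 - 689 = 127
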